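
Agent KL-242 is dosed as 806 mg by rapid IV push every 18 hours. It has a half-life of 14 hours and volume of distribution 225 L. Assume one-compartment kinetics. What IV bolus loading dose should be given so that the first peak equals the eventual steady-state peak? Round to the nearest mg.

f = (1/2)^(18/14) ≈ 0.410168; accumulation ratio R = 1/(1−f) ≈ 1.69540.
Loading dose to hit Cmax,ss on first dose: D_load = D_maint·R ≈ 806 × 1.69540 ≈ 1366.49 mg.

1366 mg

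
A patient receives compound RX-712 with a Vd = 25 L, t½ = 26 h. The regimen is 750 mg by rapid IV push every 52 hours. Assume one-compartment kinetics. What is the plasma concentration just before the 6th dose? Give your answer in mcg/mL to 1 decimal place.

10.0 mcg/mL

f = (1/2)^(τ/t½) = (1/2)^(52/26) ≈ 0.2500.
C₀ = D/Vd = 750/25 ≈ 30.000 mcg/mL.
Before the 6th dose, 5 doses have been given. Superposition: Cmin = C₀·(f + f² + … + f^5).
≈ 30.000 × (0.2500 + 0.0625 + 0.0156 + 0.0039 + 0.0010) ≈ 30.000 × 0.3330 ≈ 9.990 mcg/mL.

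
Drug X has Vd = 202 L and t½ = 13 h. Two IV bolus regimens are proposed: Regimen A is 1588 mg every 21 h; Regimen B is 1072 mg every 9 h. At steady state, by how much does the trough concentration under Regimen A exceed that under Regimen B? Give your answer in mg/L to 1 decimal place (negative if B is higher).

Regimen A: f = (1/2)^(21/13) ≈ 0.3264; Cmin,ss = (1588/202)·f/(1−f) ≈ 3.809 mg/L.
Regimen B: f = (1/2)^(9/13) ≈ 0.6189; Cmin,ss = (1072/202)·f/(1−f) ≈ 8.618 mg/L.
Difference ≈ 3.809 − 8.618 ≈ -4.809 mg/L.

-4.8 mg/L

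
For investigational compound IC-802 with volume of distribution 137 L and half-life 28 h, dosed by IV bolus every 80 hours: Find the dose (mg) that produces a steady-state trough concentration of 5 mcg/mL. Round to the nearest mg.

τ/t½ = 80/28 ≈ 2.8571, so f = (1/2)^(80/28) ≈ 0.138011.
Cmin,ss = (D/Vd)·f/(1−f), so D = Cmin,ss·Vd·(1−f)/f.
D = 5 × 137 × (1−f)/f ≈ 5 × 137 × 6.24580 ≈ 4278.37 mg.

4278 mg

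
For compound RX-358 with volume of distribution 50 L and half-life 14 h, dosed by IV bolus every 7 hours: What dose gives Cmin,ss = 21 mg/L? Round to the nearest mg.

τ/t½ = 7/14 ≈ 0.5, so f = (1/2)^(7/14) ≈ 0.707107.
Cmin,ss = (D/Vd)·f/(1−f), so D = Cmin,ss·Vd·(1−f)/f.
D = 21 × 50 × (1−f)/f ≈ 21 × 50 × 0.41421 ≈ 434.92 mg.

435 mg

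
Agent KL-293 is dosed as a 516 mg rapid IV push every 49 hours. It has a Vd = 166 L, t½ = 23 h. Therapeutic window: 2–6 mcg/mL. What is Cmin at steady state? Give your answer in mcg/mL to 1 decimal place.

Over one 49-h interval, 49/23 ≈ 2.1304 half-lives elapse, leaving f ≈ 0.2284 of each dose.
At steady state, accumulation factor R = 1/(1 − e^(−kτ)) ≈ 1.2960.
Single-dose peak C₀ = D/Vd = 516/166 ≈ 3.108 mcg/mL.
Cmax,ss = C₀/(1 − f) ≈ 3.108/0.7716 ≈ 4.028 mcg/mL.
Steady-state trough Cmin,ss = Cmax,ss·f ≈ 4.028 × 0.2284 ≈ 0.920 mcg/mL.
Trough 0.9 mcg/mL vs MEC 2 mcg/mL: subtherapeutic.

0.9 mcg/mL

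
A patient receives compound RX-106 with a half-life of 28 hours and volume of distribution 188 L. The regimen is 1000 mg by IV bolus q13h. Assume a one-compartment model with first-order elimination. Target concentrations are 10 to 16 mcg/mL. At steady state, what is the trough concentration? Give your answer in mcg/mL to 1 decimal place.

14.0 mcg/mL

k = ln2/t½ = ln2/28 ≈ 0.024755 h⁻¹; fraction remaining f = e^(−kτ) = e^(−0.024755×13) ≈ 0.7248.
At steady state, accumulation factor R = 1/(1 − e^(−kτ)) ≈ 3.6337.
Single-dose peak C₀ = D/Vd = 1000/188 ≈ 5.319 mcg/mL.
Cmax,ss = C₀/(1 − f) ≈ 5.319/0.2752 ≈ 19.328 mcg/mL.
Steady-state trough Cmin,ss = Cmax,ss·f ≈ 19.328 × 0.7248 ≈ 14.009 mcg/mL.
Trough 14.0 mcg/mL vs MEC 10 mcg/mL: adequate.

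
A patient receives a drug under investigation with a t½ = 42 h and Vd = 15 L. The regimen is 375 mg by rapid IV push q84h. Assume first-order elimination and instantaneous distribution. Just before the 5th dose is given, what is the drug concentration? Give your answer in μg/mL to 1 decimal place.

8.3 μg/mL

f = (1/2)^(τ/t½) = (1/2)^(84/42) ≈ 0.2500.
C₀ = D/Vd = 375/15 ≈ 25.000 μg/mL.
Before the 5th dose, 4 doses have been given. Superposition: Cmin = C₀·(f + f² + … + f^4).
≈ 25.000 × (0.2500 + 0.0625 + 0.0156 + 0.0039) ≈ 25.000 × 0.3320 ≈ 8.300 μg/mL.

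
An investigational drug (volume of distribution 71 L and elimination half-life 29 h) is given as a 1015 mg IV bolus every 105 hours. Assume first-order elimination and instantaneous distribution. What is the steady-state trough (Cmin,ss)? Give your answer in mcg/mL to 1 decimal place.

1.3 mcg/mL

Over one 105-h interval, 105/29 ≈ 3.6207 half-lives elapse, leaving f ≈ 0.0813 of each dose.
Each bolus raises the concentration by D/Vd = 1015/71 ≈ 14.296 mcg/mL.
Steady-state trough Cmin,ss = C₀·f/(1−f) ≈ 14.296 × 0.0813/0.9187 ≈ 1.265 mcg/mL.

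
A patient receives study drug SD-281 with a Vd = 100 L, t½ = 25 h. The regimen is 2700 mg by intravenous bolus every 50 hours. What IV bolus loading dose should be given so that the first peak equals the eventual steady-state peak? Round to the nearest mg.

f = (1/2)^(50/25) ≈ 0.250000; accumulation ratio R = 1/(1−f) ≈ 1.33333.
Loading dose to hit Cmax,ss on first dose: D_load = D_maint·R ≈ 2700 × 1.33333 ≈ 3599.99 mg.

3600 mg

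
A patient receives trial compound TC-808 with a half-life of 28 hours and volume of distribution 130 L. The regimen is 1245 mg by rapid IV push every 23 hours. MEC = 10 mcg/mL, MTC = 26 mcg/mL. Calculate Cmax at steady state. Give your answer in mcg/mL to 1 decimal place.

τ/t½ = 23/28 ≈ 0.82143, so fraction remaining f = (1/2)^(23/28) ≈ 0.5659.
Accumulation ratio R = 1/(1 − f) ≈ 1/0.4341 ≈ 2.3036.
Single-dose peak C₀ = D/Vd = 1245/130 ≈ 9.577 mcg/mL.
Steady-state peak Cmax,ss = C₀·R ≈ 9.577 × 2.3036 ≈ 22.062 mcg/mL.
Peak 22.1 mcg/mL vs MTC 26 mcg/mL: below toxic threshold.

22.1 mcg/mL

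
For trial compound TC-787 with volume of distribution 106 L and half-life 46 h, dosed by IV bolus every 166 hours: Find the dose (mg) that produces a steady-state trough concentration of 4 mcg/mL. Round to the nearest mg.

4748 mg

τ/t½ = 166/46 ≈ 3.6087, so f = (1/2)^(166/46) ≈ 0.081974.
Cmin,ss = (D/Vd)·f/(1−f), so D = Cmin,ss·Vd·(1−f)/f.
D = 4 × 106 × (1−f)/f ≈ 4 × 106 × 11.19899 ≈ 4748.37 mg.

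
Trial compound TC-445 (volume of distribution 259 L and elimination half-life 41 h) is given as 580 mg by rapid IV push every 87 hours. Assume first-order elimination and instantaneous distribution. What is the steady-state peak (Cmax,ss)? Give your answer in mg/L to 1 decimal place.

2.9 mg/L

k = ln2/t½ = ln2/41 ≈ 0.016906 h⁻¹; fraction remaining f = e^(−kτ) = e^(−0.016906×87) ≈ 0.2297.
At steady state, accumulation factor R = 1/(1 − e^(−kτ)) ≈ 1.2982.
Each bolus raises the concentration by D/Vd = 580/259 ≈ 2.239 mg/L.
Steady-state peak Cmax,ss = C₀·R ≈ 2.239 × 1.2982 ≈ 2.907 mg/L.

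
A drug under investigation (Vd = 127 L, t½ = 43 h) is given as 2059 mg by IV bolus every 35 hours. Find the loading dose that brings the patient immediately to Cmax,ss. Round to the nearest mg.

4775 mg

f = (1/2)^(35/43) ≈ 0.568821; accumulation ratio R = 1/(1−f) ≈ 2.31922.
Loading dose to hit Cmax,ss on first dose: D_load = D_maint·R ≈ 2059 × 2.31922 ≈ 4775.27 mg.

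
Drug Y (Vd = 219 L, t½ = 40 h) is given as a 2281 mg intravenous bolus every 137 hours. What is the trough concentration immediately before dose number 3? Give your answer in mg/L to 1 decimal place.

1.1 mg/L

f = (1/2)^(τ/t½) = (1/2)^(137/40) ≈ 0.0931.
C₀ = D/Vd = 2281/219 ≈ 10.416 mg/L.
Before the 3rd dose, 2 doses have been given. Superposition: Cmin = C₀·(f + f²).
≈ 10.416 × (0.0931 + 0.0087) ≈ 10.416 × 0.1018 ≈ 1.060 mg/L.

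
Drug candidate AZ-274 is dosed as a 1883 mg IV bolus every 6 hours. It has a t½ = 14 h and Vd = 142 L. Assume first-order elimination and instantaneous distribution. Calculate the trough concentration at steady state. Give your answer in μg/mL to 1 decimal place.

38.3 μg/mL

k = ln2/t½ = ln2/14 ≈ 0.049511 h⁻¹; fraction remaining f = e^(−kτ) = e^(−0.049511×6) ≈ 0.7430.
Single-dose peak C₀ = D/Vd = 1883/142 ≈ 13.261 μg/mL.
Steady-state trough Cmin,ss = C₀·f/(1−f) ≈ 13.261 × 0.7430/0.2570 ≈ 38.338 μg/mL.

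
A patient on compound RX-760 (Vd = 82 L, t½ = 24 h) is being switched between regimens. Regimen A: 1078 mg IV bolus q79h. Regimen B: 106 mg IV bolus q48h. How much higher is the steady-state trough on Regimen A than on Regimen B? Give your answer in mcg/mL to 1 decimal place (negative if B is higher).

1.1 mcg/mL

Regimen A: f = (1/2)^(79/24) ≈ 0.1021; Cmin,ss = (1078/82)·f/(1−f) ≈ 1.495 mcg/mL.
Regimen B: f = (1/2)^(48/24) ≈ 0.2500; Cmin,ss = (106/82)·f/(1−f) ≈ 0.431 mcg/mL.
Difference ≈ 1.495 − 0.431 ≈ 1.064 mcg/mL.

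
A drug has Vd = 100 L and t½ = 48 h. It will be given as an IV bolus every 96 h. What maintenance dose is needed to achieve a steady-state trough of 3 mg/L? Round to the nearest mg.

τ/t½ = 96/48 ≈ 2, so f = (1/2)^(96/48) ≈ 0.250000.
Cmin,ss = (D/Vd)·f/(1−f), so D = Cmin,ss·Vd·(1−f)/f.
D = 3 × 100 × (1−f)/f ≈ 3 × 100 × 3.00000 ≈ 900.00 mg.

900 mg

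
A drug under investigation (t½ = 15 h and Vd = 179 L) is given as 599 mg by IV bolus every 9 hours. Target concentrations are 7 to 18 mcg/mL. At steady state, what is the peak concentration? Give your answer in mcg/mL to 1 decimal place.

9.8 mcg/mL

k = ln2/t½ = ln2/15 ≈ 0.046210 h⁻¹; fraction remaining f = e^(−kτ) = e^(−0.046210×9) ≈ 0.6598.
At steady state, accumulation factor R = 1/(1 − e^(−kτ)) ≈ 2.9394.
Each bolus raises the concentration by D/Vd = 599/179 ≈ 3.346 mcg/mL.
Steady-state peak Cmax,ss = C₀·R ≈ 3.346 × 2.9394 ≈ 9.835 mcg/mL.
Peak 9.8 mcg/mL vs MTC 18 mcg/mL: below toxic threshold.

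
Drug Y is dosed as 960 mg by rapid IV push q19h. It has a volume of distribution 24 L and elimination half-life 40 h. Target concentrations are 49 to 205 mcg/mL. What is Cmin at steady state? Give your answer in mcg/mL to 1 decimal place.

102.6 mcg/mL

k = ln2/t½ = ln2/40 ≈ 0.017329 h⁻¹; fraction remaining f = e^(−kτ) = e^(−0.017329×19) ≈ 0.7195.
Each bolus raises the concentration by D/Vd = 960/24 ≈ 40.000 mcg/mL.
Steady-state trough Cmin,ss = C₀·f/(1−f) ≈ 40.000 × 0.7195/0.2805 ≈ 102.602 mcg/mL.
Trough 102.6 mcg/mL vs MEC 49 mcg/mL: adequate.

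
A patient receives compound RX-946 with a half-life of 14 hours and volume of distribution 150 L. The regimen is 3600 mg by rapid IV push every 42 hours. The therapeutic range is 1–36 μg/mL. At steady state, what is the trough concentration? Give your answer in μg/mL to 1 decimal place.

The dosing interval is 3 half-lives, so f = 2^(−3) = 0.125.
At steady state, R = 1/(1 − 0.125) = 8/7.
Single-dose peak C₀ = D/Vd = 3600/150 = 24 μg/mL.
Steady-state peak Cmax,ss = C₀·R = 24 × 8/7 ≈ 27.429 μg/mL.
Steady-state trough Cmin,ss = Cmax,ss·f ≈ 27.429 × 0.125 ≈ 3.429 μg/mL.
Trough 3.4 μg/mL vs MEC 1 μg/mL: adequate.

3.4 μg/mL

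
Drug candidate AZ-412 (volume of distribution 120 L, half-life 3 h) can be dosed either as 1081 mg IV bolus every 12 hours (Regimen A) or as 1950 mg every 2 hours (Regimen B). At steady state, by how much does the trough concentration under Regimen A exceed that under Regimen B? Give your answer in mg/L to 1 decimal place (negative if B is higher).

Regimen A: f = (1/2)^(12/3) ≈ 0.0625; Cmin,ss = (1081/120)·f/(1−f) ≈ 0.601 mg/L.
Regimen B: f = (1/2)^(2/3) ≈ 0.6300; Cmin,ss = (1950/120)·f/(1−f) ≈ 27.669 mg/L.
Difference ≈ 0.601 − 27.669 ≈ -27.068 mg/L.

-27.1 mg/L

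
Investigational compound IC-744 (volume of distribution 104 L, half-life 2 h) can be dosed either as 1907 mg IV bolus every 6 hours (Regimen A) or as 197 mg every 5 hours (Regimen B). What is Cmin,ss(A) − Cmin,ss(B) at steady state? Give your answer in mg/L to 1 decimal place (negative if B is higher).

2.2 mg/L

Regimen A: f = (1/2)^(6/2) ≈ 0.1250; Cmin,ss = (1907/104)·f/(1−f) ≈ 2.620 mg/L.
Regimen B: f = (1/2)^(5/2) ≈ 0.1768; Cmin,ss = (197/104)·f/(1−f) ≈ 0.407 mg/L.
Difference ≈ 2.620 − 0.407 ≈ 2.213 mg/L.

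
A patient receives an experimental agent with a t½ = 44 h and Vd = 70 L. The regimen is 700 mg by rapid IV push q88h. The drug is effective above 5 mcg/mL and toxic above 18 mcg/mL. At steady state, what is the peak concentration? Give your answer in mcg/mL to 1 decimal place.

τ = 88 h = 2 half-lives, so f = (1/2)^2 = 0.25.
Accumulation ratio R = 1/(1 − f) = 1/0.75 = 4/3.
Single-dose peak C₀ = D/Vd = 700/70 = 10 mcg/mL.
Steady-state peak Cmax,ss = C₀·R = 10 × 4/3 ≈ 13.333 mcg/mL.
Peak 13.3 mcg/mL vs MTC 18 mcg/mL: below toxic threshold.

13.3 mcg/mL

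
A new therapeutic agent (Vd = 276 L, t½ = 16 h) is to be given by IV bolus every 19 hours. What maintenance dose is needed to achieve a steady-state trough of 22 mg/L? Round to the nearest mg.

τ/t½ = 19/16 ≈ 1.1875, so f = (1/2)^(19/16) ≈ 0.439063.
Cmin,ss = (D/Vd)·f/(1−f), so D = Cmin,ss·Vd·(1−f)/f.
D = 22 × 276 × (1−f)/f ≈ 22 × 276 × 1.27758 ≈ 7757.47 mg.

7757 mg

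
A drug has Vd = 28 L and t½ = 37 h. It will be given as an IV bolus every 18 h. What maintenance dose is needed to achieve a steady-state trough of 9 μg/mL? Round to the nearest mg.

τ/t½ = 18/37 ≈ 0.48649, so f = (1/2)^(18/37) ≈ 0.713761.
Cmin,ss = (D/Vd)·f/(1−f), so D = Cmin,ss·Vd·(1−f)/f.
D = 9 × 28 × (1−f)/f ≈ 9 × 28 × 0.40103 ≈ 101.06 mg.

101 mg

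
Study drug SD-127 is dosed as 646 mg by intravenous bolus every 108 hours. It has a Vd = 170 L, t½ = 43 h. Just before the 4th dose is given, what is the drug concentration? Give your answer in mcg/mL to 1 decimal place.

f = (1/2)^(τ/t½) = (1/2)^(108/43) ≈ 0.1754.
C₀ = D/Vd = 646/170 ≈ 3.800 mcg/mL.
Before the 4th dose, 3 doses have been given. Superposition: Cmin = C₀·(f + f² + … + f^3).
≈ 3.800 × (0.1754 + 0.0308 + 0.0054) ≈ 3.800 × 0.2116 ≈ 0.804 mcg/mL.

0.8 mcg/mL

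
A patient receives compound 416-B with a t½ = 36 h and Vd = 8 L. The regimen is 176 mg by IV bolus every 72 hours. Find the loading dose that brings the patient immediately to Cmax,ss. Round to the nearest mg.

f = (1/2)^(72/36) ≈ 0.250000; accumulation ratio R = 1/(1−f) ≈ 1.33333.
Loading dose to hit Cmax,ss on first dose: D_load = D_maint·R ≈ 176 × 1.33333 ≈ 234.67 mg.

235 mg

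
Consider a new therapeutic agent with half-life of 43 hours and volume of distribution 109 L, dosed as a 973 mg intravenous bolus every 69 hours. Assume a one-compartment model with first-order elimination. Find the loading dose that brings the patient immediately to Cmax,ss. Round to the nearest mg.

f = (1/2)^(69/43) ≈ 0.328815; accumulation ratio R = 1/(1−f) ≈ 1.48990.
Loading dose to hit Cmax,ss on first dose: D_load = D_maint·R ≈ 973 × 1.48990 ≈ 1449.67 mg.

1450 mg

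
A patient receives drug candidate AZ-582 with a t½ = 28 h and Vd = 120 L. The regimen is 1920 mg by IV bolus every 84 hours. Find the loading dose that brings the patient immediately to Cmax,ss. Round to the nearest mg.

f = (1/2)^(84/28) ≈ 0.125000; accumulation ratio R = 1/(1−f) ≈ 1.14286.
Loading dose to hit Cmax,ss on first dose: D_load = D_maint·R ≈ 1920 × 1.14286 ≈ 2194.29 mg.

2194 mg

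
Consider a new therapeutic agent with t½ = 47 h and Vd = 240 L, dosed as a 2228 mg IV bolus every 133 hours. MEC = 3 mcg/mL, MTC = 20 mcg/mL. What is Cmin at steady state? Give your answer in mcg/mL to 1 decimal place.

τ/t½ = 133/47 ≈ 2.8298, so fraction remaining f = (1/2)^(133/47) ≈ 0.1407.
At steady state, accumulation factor R = 1/(1 − e^(−kτ)) ≈ 1.1637.
Each bolus raises the concentration by D/Vd = 2228/240 ≈ 9.283 mcg/mL.
Steady-state peak Cmax,ss = C₀·R ≈ 9.283 × 1.1637 ≈ 10.803 mcg/mL.
One interval later, Cmin,ss = Cmax,ss·e^(−kτ) ≈ 10.803 × 0.1407 ≈ 1.520 mcg/mL.
Trough 1.5 mcg/mL vs MEC 3 mcg/mL: subtherapeutic.

1.5 mcg/mL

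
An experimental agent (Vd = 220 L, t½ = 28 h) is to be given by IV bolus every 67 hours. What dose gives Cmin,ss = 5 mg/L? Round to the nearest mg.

τ/t½ = 67/28 ≈ 2.3929, so f = (1/2)^(67/28) ≈ 0.190405.
Cmin,ss = (D/Vd)·f/(1−f), so D = Cmin,ss·Vd·(1−f)/f.
D = 5 × 220 × (1−f)/f ≈ 5 × 220 × 4.25196 ≈ 4677.16 mg.

4677 mg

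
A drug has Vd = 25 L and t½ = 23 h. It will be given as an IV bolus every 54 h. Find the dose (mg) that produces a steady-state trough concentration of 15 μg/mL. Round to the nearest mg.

τ/t½ = 54/23 ≈ 2.3478, so f = (1/2)^(54/23) ≈ 0.196442.
Cmin,ss = (D/Vd)·f/(1−f), so D = Cmin,ss·Vd·(1−f)/f.
D = 15 × 25 × (1−f)/f ≈ 15 × 25 × 4.09056 ≈ 1533.96 mg.

1534 mg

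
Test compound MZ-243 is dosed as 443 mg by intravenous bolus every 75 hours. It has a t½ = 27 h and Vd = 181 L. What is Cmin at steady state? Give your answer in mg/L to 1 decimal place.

Over one 75-h interval, 75/27 ≈ 2.7778 half-lives elapse, leaving f ≈ 0.1458 of each dose.
Each bolus raises the concentration by D/Vd = 443/181 ≈ 2.448 mg/L.
Steady-state trough Cmin,ss = C₀·f/(1−f) ≈ 2.448 × 0.1458/0.8542 ≈ 0.418 mg/L.

0.4 mg/L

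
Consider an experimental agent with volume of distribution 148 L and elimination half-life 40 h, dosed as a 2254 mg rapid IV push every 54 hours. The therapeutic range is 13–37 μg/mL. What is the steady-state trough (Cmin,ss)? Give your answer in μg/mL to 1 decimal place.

Over one 54-h interval, 54/40 ≈ 1.35 half-lives elapse, leaving f ≈ 0.3923 of each dose.
At steady state, accumulation factor R = 1/(1 − e^(−kτ)) ≈ 1.6455.
Single-dose peak C₀ = D/Vd = 2254/148 ≈ 15.230 μg/mL.
Steady-state peak Cmax,ss = C₀·R ≈ 15.230 × 1.6455 ≈ 25.061 μg/mL.
One interval later, Cmin,ss = Cmax,ss·e^(−kτ) ≈ 25.061 × 0.3923 ≈ 9.831 μg/mL.
Trough 9.8 μg/mL vs MEC 13 μg/mL: subtherapeutic.

9.8 μg/mL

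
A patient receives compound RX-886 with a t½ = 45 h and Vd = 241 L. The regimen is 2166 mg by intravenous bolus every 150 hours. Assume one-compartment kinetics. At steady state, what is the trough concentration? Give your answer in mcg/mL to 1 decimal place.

τ/t½ = 150/45 ≈ 3.3333, so fraction remaining f = (1/2)^(150/45) ≈ 0.0992.
Accumulation ratio R = 1/(1 − f) ≈ 1/0.9008 ≈ 1.1101.
Each bolus raises the concentration by D/Vd = 2166/241 ≈ 8.988 mcg/mL.
Cmax,ss = C₀/(1 − f) ≈ 8.988/0.9008 ≈ 9.978 mcg/mL.
Steady-state trough Cmin,ss = Cmax,ss·f ≈ 9.978 × 0.0992 ≈ 0.990 mcg/mL.

1.0 mcg/mL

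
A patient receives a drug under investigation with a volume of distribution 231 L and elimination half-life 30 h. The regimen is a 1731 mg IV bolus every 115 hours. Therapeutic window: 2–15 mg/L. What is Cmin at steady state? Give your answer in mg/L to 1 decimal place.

0.6 mg/L

τ/t½ = 115/30 ≈ 3.8333, so fraction remaining f = (1/2)^(115/30) ≈ 0.0702.
Each bolus raises the concentration by D/Vd = 1731/231 ≈ 7.494 mg/L.
Steady-state trough Cmin,ss = C₀·f/(1−f) ≈ 7.494 × 0.0702/0.9298 ≈ 0.566 mg/L.
Trough 0.6 mg/L vs MEC 2 mg/L: subtherapeutic.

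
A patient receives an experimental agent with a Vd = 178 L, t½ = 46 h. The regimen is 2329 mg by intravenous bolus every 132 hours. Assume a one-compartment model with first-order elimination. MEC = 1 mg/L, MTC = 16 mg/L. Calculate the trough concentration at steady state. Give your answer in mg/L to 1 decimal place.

2.1 mg/L

τ/t½ = 132/46 ≈ 2.8696, so fraction remaining f = (1/2)^(132/46) ≈ 0.1368.
At steady state, accumulation factor R = 1/(1 − e^(−kτ)) ≈ 1.1585.
Each bolus raises the concentration by D/Vd = 2329/178 ≈ 13.084 mg/L.
Cmax,ss = C₀/(1 − f) ≈ 13.084/0.8632 ≈ 15.158 mg/L.
One interval later, Cmin,ss = Cmax,ss·e^(−kτ) ≈ 15.158 × 0.1368 ≈ 2.074 mg/L.
Trough 2.1 mg/L vs MEC 1 mg/L: adequate.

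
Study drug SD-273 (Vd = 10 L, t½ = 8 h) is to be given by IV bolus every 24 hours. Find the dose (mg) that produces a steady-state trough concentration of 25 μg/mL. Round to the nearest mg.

1750 mg

τ/t½ = 24/8 ≈ 3, so f = (1/2)^(24/8) ≈ 0.125000.
Cmin,ss = (D/Vd)·f/(1−f), so D = Cmin,ss·Vd·(1−f)/f.
D = 25 × 10 × (1−f)/f ≈ 25 × 10 × 7.00000 ≈ 1750.00 mg.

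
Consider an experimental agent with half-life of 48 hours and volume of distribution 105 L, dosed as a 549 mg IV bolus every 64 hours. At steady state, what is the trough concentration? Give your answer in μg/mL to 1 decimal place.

3.4 μg/mL

τ/t½ = 64/48 ≈ 1.3333, so fraction remaining f = (1/2)^(64/48) ≈ 0.3969.
At steady state, accumulation factor R = 1/(1 − e^(−kτ)) ≈ 1.6581.
Single-dose peak C₀ = D/Vd = 549/105 ≈ 5.229 μg/mL.
Cmax,ss = C₀/(1 − f) ≈ 5.229/0.6031 ≈ 8.670 μg/mL.
One interval later, Cmin,ss = Cmax,ss·e^(−kτ) ≈ 8.670 × 0.3969 ≈ 3.441 μg/mL.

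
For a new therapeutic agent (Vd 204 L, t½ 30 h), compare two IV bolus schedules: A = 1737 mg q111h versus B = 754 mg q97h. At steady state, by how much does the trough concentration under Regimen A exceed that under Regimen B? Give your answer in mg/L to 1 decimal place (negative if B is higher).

0.3 mg/L

Regimen A: f = (1/2)^(111/30) ≈ 0.0769; Cmin,ss = (1737/204)·f/(1−f) ≈ 0.709 mg/L.
Regimen B: f = (1/2)^(97/30) ≈ 0.1063; Cmin,ss = (754/204)·f/(1−f) ≈ 0.440 mg/L.
Difference ≈ 0.709 − 0.440 ≈ 0.269 mg/L.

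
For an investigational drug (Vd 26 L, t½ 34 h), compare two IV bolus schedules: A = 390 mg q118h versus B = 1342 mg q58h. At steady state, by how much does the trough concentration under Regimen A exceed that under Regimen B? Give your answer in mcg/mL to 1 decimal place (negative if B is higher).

Regimen A: f = (1/2)^(118/34) ≈ 0.0902; Cmin,ss = (390/26)·f/(1−f) ≈ 1.487 mcg/mL.
Regimen B: f = (1/2)^(58/34) ≈ 0.3065; Cmin,ss = (1342/26)·f/(1−f) ≈ 22.812 mcg/mL.
Difference ≈ 1.487 − 22.812 ≈ -21.325 mcg/mL.

-21.3 mcg/mL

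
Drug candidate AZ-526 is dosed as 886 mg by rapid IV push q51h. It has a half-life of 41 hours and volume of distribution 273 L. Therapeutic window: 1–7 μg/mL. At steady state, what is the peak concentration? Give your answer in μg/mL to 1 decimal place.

k = ln2/t½ = ln2/41 ≈ 0.016906 h⁻¹; fraction remaining f = e^(−kτ) = e^(−0.016906×51) ≈ 0.4222.
Accumulation ratio R = 1/(1 − f) ≈ 1/0.5778 ≈ 1.7307.
Single-dose peak C₀ = D/Vd = 886/273 ≈ 3.245 μg/mL.
Cmax,ss = C₀/(1 − f) ≈ 3.245/0.5778 ≈ 5.616 μg/mL.
Peak 5.6 μg/mL vs MTC 7 μg/mL: below toxic threshold.

5.6 μg/mL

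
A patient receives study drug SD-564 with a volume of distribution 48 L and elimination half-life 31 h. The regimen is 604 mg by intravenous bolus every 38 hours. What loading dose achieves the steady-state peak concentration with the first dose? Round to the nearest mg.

1055 mg

f = (1/2)^(38/31) ≈ 0.427558; accumulation ratio R = 1/(1−f) ≈ 1.74690.
Loading dose to hit Cmax,ss on first dose: D_load = D_maint·R ≈ 604 × 1.74690 ≈ 1055.13 mg.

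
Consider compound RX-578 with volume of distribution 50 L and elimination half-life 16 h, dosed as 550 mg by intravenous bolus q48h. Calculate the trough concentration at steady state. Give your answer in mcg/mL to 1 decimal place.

τ = 48 h = 3 half-lives, so f = (1/2)^3 = 0.125.
At steady state, R = 1/(1 − 0.125) = 8/7.
Single-dose peak C₀ = D/Vd = 550/50 = 11 mcg/mL.
Steady-state peak Cmax,ss = C₀·R = 11 × 8/7 ≈ 12.571 mcg/mL.
Steady-state trough Cmin,ss = Cmax,ss·f ≈ 12.571 × 0.125 ≈ 1.571 mcg/mL.

1.6 mcg/mL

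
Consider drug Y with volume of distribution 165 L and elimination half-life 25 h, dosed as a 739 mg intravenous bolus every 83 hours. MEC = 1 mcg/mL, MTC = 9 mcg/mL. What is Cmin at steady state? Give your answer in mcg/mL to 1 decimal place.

Over one 83-h interval, 83/25 ≈ 3.32 half-lives elapse, leaving f ≈ 0.1001 of each dose.
At steady state, accumulation factor R = 1/(1 − e^(−kτ)) ≈ 1.1112.
Each bolus raises the concentration by D/Vd = 739/165 ≈ 4.479 mcg/mL.
Cmax,ss = C₀/(1 − f) ≈ 4.479/0.8999 ≈ 4.977 mcg/mL.
One interval later, Cmin,ss = Cmax,ss·e^(−kτ) ≈ 4.977 × 0.1001 ≈ 0.498 mcg/mL.
Trough 0.5 mcg/mL vs MEC 1 mcg/mL: subtherapeutic.

0.5 mcg/mL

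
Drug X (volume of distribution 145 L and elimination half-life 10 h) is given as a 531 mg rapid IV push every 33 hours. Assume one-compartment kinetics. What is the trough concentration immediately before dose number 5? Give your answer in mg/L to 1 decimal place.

0.4 mg/L

f = (1/2)^(τ/t½) = (1/2)^(33/10) ≈ 0.1015.
C₀ = D/Vd = 531/145 ≈ 3.662 mg/L.
Before the 5th dose, 4 doses have been given. Superposition: Cmin = C₀·(f + f² + … + f^4).
≈ 3.662 × (0.1015 + 0.0103 + 0.0010 + 0.0001) ≈ 3.662 × 0.1129 ≈ 0.413 mg/L.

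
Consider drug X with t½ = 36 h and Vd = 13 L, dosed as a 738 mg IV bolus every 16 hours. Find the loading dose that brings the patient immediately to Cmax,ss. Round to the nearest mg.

f = (1/2)^(16/36) ≈ 0.734867; accumulation ratio R = 1/(1−f) ≈ 3.77169.
Loading dose to hit Cmax,ss on first dose: D_load = D_maint·R ≈ 738 × 3.77169 ≈ 2783.51 mg.

2784 mg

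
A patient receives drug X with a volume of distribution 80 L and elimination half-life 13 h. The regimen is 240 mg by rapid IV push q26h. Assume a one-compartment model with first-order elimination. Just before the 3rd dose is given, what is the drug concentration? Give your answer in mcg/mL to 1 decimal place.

0.9 mcg/mL

f = (1/2)^(τ/t½) = (1/2)^(26/13) ≈ 0.2500.
C₀ = D/Vd = 240/80 ≈ 3.000 mcg/mL.
Before the 3rd dose, 2 doses have been given. Superposition: Cmin = C₀·(f + f²).
≈ 3.000 × (0.2500 + 0.0625) ≈ 3.000 × 0.3125 ≈ 0.938 mcg/mL.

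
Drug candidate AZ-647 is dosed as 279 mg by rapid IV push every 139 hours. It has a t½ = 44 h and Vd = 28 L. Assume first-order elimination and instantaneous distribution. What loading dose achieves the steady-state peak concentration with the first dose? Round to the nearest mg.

314 mg

f = (1/2)^(139/44) ≈ 0.111949; accumulation ratio R = 1/(1−f) ≈ 1.12606.
Loading dose to hit Cmax,ss on first dose: D_load = D_maint·R ≈ 279 × 1.12606 ≈ 314.17 mg.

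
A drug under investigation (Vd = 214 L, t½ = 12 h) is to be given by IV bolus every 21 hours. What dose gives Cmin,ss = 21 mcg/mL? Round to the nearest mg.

τ/t½ = 21/12 ≈ 1.75, so f = (1/2)^(21/12) ≈ 0.297302.
Cmin,ss = (D/Vd)·f/(1−f), so D = Cmin,ss·Vd·(1−f)/f.
D = 21 × 214 × (1−f)/f ≈ 21 × 214 × 2.36358 ≈ 10621.93 mg.

10622 mg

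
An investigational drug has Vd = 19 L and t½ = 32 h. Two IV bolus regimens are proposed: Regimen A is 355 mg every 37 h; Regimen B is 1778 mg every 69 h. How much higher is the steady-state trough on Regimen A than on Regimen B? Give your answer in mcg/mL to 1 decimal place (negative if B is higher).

Regimen A: f = (1/2)^(37/32) ≈ 0.4487; Cmin,ss = (355/19)·f/(1−f) ≈ 15.207 mcg/mL.
Regimen B: f = (1/2)^(69/32) ≈ 0.2243; Cmin,ss = (1778/19)·f/(1−f) ≈ 27.059 mcg/mL.
Difference ≈ 15.207 − 27.059 ≈ -11.852 mcg/mL.

-11.9 mcg/mL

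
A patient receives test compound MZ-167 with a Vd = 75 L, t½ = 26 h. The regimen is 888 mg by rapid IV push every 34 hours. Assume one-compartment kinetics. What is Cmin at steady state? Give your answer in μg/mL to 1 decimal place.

τ/t½ = 34/26 ≈ 1.3077, so fraction remaining f = (1/2)^(34/26) ≈ 0.4040.
Accumulation ratio R = 1/(1 − f) ≈ 1/0.5960 ≈ 1.6779.
Each bolus raises the concentration by D/Vd = 888/75 ≈ 11.840 μg/mL.
Cmax,ss = C₀/(1 − f) ≈ 11.840/0.5960 ≈ 19.866 μg/mL.
One interval later, Cmin,ss = Cmax,ss·e^(−kτ) ≈ 19.866 × 0.4040 ≈ 8.026 μg/mL.

8.0 μg/mL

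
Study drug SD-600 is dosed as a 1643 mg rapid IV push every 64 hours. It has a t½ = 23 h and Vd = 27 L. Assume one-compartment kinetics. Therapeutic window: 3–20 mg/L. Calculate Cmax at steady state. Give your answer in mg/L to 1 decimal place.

71.2 mg/L

Over one 64-h interval, 64/23 ≈ 2.7826 half-lives elapse, leaving f ≈ 0.1453 of each dose.
At steady state, accumulation factor R = 1/(1 − e^(−kτ)) ≈ 1.1700.
Single-dose peak C₀ = D/Vd = 1643/27 ≈ 60.852 mg/L.
Steady-state peak Cmax,ss = C₀·R ≈ 60.852 × 1.1700 ≈ 71.197 mg/L.
Peak 71.2 mg/L vs MTC 20 mg/L: exceeds toxic threshold.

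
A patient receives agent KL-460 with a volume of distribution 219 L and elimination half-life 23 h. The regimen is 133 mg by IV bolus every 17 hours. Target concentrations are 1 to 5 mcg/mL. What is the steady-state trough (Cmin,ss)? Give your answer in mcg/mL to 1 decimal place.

0.9 mcg/mL

k = ln2/t½ = ln2/23 ≈ 0.030137 h⁻¹; fraction remaining f = e^(−kτ) = e^(−0.030137×17) ≈ 0.5991.
At steady state, accumulation factor R = 1/(1 − e^(−kτ)) ≈ 2.4944.
Each bolus raises the concentration by D/Vd = 133/219 ≈ 0.607 mcg/mL.
Cmax,ss = C₀/(1 − f) ≈ 0.607/0.4009 ≈ 1.514 mcg/mL.
One interval later, Cmin,ss = Cmax,ss·e^(−kτ) ≈ 1.514 × 0.5991 ≈ 0.907 mcg/mL.
Trough 0.9 mcg/mL vs MEC 1 mcg/mL: subtherapeutic.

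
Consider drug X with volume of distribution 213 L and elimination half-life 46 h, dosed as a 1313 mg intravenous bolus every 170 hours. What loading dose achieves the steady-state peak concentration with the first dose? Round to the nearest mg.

1423 mg

f = (1/2)^(170/46) ≈ 0.077179; accumulation ratio R = 1/(1−f) ≈ 1.08363.
Loading dose to hit Cmax,ss on first dose: D_load = D_maint·R ≈ 1313 × 1.08363 ≈ 1422.81 mg.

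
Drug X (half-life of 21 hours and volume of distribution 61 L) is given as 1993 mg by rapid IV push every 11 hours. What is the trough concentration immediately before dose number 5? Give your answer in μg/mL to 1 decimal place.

f = (1/2)^(τ/t½) = (1/2)^(11/21) ≈ 0.6955.
C₀ = D/Vd = 1993/61 ≈ 32.672 μg/mL.
Before the 5th dose, 4 doses have been given. Superposition: Cmin = C₀·(f + f² + … + f^4).
≈ 32.672 × (0.6955 + 0.4837 + 0.3364 + 0.2340) ≈ 32.672 × 1.7496 ≈ 57.163 μg/mL.

57.2 μg/mL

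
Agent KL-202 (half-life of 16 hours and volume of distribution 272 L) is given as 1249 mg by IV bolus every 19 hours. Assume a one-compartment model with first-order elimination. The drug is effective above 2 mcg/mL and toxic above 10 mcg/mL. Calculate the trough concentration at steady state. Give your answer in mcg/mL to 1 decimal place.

k = ln2/t½ = ln2/16 ≈ 0.043322 h⁻¹; fraction remaining f = e^(−kτ) = e^(−0.043322×19) ≈ 0.4391.
At steady state, accumulation factor R = 1/(1 − e^(−kτ)) ≈ 1.7828.
Each bolus raises the concentration by D/Vd = 1249/272 ≈ 4.592 mcg/mL.
Cmax,ss = C₀/(1 − f) ≈ 4.592/0.5609 ≈ 8.187 mcg/mL.
Steady-state trough Cmin,ss = Cmax,ss·f ≈ 8.187 × 0.4391 ≈ 3.595 mcg/mL.
Trough 3.6 mcg/mL vs MEC 2 mcg/mL: adequate.

3.6 mcg/mL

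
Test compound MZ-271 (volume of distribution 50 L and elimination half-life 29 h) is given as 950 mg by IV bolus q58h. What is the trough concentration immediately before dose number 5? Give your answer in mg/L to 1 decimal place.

f = (1/2)^(τ/t½) = (1/2)^(58/29) ≈ 0.2500.
C₀ = D/Vd = 950/50 ≈ 19.000 mg/L.
Before the 5th dose, 4 doses have been given. Superposition: Cmin = C₀·(f + f² + … + f^4).
≈ 19.000 × (0.2500 + 0.0625 + 0.0156 + 0.0039) ≈ 19.000 × 0.3320 ≈ 6.308 mg/L.

6.3 mg/L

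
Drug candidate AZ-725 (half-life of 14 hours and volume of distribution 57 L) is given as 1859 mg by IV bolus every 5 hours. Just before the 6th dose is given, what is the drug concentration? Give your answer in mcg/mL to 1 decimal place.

82.4 mcg/mL

f = (1/2)^(τ/t½) = (1/2)^(5/14) ≈ 0.7807.
C₀ = D/Vd = 1859/57 ≈ 32.614 mcg/mL.
Before the 6th dose, 5 doses have been given. Superposition: Cmin = C₀·(f + f² + … + f^5).
≈ 32.614 × (0.7807 + 0.6095 + 0.4758 + 0.3715 + 0.2900) ≈ 32.614 × 2.5275 ≈ 82.432 mcg/mL.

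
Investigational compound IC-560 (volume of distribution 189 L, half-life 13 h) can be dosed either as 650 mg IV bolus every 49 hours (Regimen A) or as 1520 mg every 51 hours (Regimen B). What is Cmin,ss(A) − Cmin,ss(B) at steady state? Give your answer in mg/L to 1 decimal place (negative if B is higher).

-0.3 mg/L

Regimen A: f = (1/2)^(49/13) ≈ 0.0733; Cmin,ss = (650/189)·f/(1−f) ≈ 0.272 mg/L.
Regimen B: f = (1/2)^(51/13) ≈ 0.0659; Cmin,ss = (1520/189)·f/(1−f) ≈ 0.567 mg/L.
Difference ≈ 0.272 − 0.567 ≈ -0.295 mg/L.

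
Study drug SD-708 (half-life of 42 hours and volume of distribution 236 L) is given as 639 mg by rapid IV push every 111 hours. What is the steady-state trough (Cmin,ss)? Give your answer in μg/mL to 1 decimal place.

Over one 111-h interval, 111/42 ≈ 2.6429 half-lives elapse, leaving f ≈ 0.1601 of each dose.
Each bolus raises the concentration by D/Vd = 639/236 ≈ 2.708 μg/mL.
Steady-state trough Cmin,ss = C₀·f/(1−f) ≈ 2.708 × 0.1601/0.8399 ≈ 0.516 μg/mL.

0.5 μg/mL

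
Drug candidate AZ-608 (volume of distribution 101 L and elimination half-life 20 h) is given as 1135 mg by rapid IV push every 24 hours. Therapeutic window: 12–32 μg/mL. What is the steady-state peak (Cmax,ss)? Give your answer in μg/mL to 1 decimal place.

19.9 μg/mL

Over one 24-h interval, 24/20 ≈ 1.2 half-lives elapse, leaving f ≈ 0.4353 of each dose.
Accumulation ratio R = 1/(1 − f) ≈ 1/0.5647 ≈ 1.7709.
Single-dose peak C₀ = D/Vd = 1135/101 ≈ 11.238 μg/mL.
Steady-state peak Cmax,ss = C₀·R ≈ 11.238 × 1.7709 ≈ 19.901 μg/mL.
Peak 19.9 μg/mL vs MTC 32 μg/mL: below toxic threshold.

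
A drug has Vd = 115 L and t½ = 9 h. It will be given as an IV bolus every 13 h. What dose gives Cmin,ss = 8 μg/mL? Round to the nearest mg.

1584 mg

τ/t½ = 13/9 ≈ 1.4444, so f = (1/2)^(13/9) ≈ 0.367434.
Cmin,ss = (D/Vd)·f/(1−f), so D = Cmin,ss·Vd·(1−f)/f.
D = 8 × 115 × (1−f)/f ≈ 8 × 115 × 1.72158 ≈ 1583.85 mg.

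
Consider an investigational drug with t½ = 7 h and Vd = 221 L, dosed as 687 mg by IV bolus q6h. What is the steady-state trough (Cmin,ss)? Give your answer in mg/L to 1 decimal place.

k = ln2/t½ = ln2/7 ≈ 0.099021 h⁻¹; fraction remaining f = e^(−kτ) = e^(−0.099021×6) ≈ 0.5520.
Accumulation ratio R = 1/(1 − f) ≈ 1/0.4480 ≈ 2.2321.
Each bolus raises the concentration by D/Vd = 687/221 ≈ 3.109 mg/L.
Steady-state peak Cmax,ss = C₀·R ≈ 3.109 × 2.2321 ≈ 6.940 mg/L.
Steady-state trough Cmin,ss = Cmax,ss·f ≈ 6.940 × 0.5520 ≈ 3.831 mg/L.

3.8 mg/L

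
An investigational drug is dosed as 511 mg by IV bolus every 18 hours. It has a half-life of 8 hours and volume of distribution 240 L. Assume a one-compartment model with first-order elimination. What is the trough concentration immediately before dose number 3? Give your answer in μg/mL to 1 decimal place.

0.5 μg/mL

f = (1/2)^(τ/t½) = (1/2)^(18/8) ≈ 0.2102.
C₀ = D/Vd = 511/240 ≈ 2.129 μg/mL.
Before the 3rd dose, 2 doses have been given. Superposition: Cmin = C₀·(f + f²).
≈ 2.129 × (0.2102 + 0.0442) ≈ 2.129 × 0.2544 ≈ 0.542 μg/mL.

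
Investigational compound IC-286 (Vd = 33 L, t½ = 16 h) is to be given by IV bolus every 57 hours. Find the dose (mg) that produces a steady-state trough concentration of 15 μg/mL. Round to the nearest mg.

τ/t½ = 57/16 ≈ 3.5625, so f = (1/2)^(57/16) ≈ 0.084641.
Cmin,ss = (D/Vd)·f/(1−f), so D = Cmin,ss·Vd·(1−f)/f.
D = 15 × 33 × (1−f)/f ≈ 15 × 33 × 10.81461 ≈ 5353.23 mg.

5353 mg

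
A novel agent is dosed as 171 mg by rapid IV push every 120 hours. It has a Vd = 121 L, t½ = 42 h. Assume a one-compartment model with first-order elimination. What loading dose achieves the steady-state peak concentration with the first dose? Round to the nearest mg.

198 mg

f = (1/2)^(120/42) ≈ 0.138011; accumulation ratio R = 1/(1−f) ≈ 1.16011.
Loading dose to hit Cmax,ss on first dose: D_load = D_maint·R ≈ 171 × 1.16011 ≈ 198.38 mg.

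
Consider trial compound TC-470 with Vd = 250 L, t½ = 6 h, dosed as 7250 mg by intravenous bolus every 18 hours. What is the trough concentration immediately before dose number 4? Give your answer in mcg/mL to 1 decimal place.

f = (1/2)^(τ/t½) = (1/2)^(18/6) ≈ 0.1250.
C₀ = D/Vd = 7250/250 ≈ 29.000 mcg/mL.
Before the 4th dose, 3 doses have been given. Superposition: Cmin = C₀·(f + f² + … + f^3).
≈ 29.000 × (0.1250 + 0.0156 + 0.0020) ≈ 29.000 × 0.1426 ≈ 4.135 mcg/mL.

4.1 mcg/mL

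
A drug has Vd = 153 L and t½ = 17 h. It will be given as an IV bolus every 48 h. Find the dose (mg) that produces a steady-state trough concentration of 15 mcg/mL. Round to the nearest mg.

13951 mg

τ/t½ = 48/17 ≈ 2.8235, so f = (1/2)^(48/17) ≈ 0.141264.
Cmin,ss = (D/Vd)·f/(1−f), so D = Cmin,ss·Vd·(1−f)/f.
D = 15 × 153 × (1−f)/f ≈ 15 × 153 × 6.07894 ≈ 13951.17 mg.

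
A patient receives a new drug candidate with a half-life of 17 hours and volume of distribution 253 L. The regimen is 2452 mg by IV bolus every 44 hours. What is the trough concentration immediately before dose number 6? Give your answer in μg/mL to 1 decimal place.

f = (1/2)^(τ/t½) = (1/2)^(44/17) ≈ 0.1663.
C₀ = D/Vd = 2452/253 ≈ 9.692 μg/mL.
Before the 6th dose, 5 doses have been given. Superposition: Cmin = C₀·(f + f² + … + f^5).
≈ 9.692 × (0.1663 + 0.0277 + 0.0046 + 0.0008 + 0.0001) ≈ 9.692 × 0.1995 ≈ 1.934 μg/mL.

1.9 μg/mL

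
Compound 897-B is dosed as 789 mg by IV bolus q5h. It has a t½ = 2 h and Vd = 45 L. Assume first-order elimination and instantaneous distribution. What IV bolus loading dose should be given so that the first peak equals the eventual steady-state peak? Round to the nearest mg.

f = (1/2)^(5/2) ≈ 0.176777; accumulation ratio R = 1/(1−f) ≈ 1.21474.
Loading dose to hit Cmax,ss on first dose: D_load = D_maint·R ≈ 789 × 1.21474 ≈ 958.43 mg.

958 mg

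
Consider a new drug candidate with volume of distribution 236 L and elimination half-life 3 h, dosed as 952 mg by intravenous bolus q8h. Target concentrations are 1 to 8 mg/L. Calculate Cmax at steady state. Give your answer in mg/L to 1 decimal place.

Over one 8-h interval, 8/3 ≈ 2.6667 half-lives elapse, leaving f ≈ 0.1575 of each dose.
Accumulation ratio R = 1/(1 − f) ≈ 1/0.8425 ≈ 1.1869.
Single-dose peak C₀ = D/Vd = 952/236 ≈ 4.034 mg/L.
Steady-state peak Cmax,ss = C₀·R ≈ 4.034 × 1.1869 ≈ 4.788 mg/L.
Peak 4.8 mg/L vs MTC 8 mg/L: below toxic threshold.

4.8 mg/L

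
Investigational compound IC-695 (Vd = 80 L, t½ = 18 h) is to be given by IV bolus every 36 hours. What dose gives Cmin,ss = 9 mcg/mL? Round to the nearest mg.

2160 mg

τ/t½ = 36/18 ≈ 2, so f = (1/2)^(36/18) ≈ 0.250000.
Cmin,ss = (D/Vd)·f/(1−f), so D = Cmin,ss·Vd·(1−f)/f.
D = 9 × 80 × (1−f)/f ≈ 9 × 80 × 3.00000 ≈ 2160.00 mg.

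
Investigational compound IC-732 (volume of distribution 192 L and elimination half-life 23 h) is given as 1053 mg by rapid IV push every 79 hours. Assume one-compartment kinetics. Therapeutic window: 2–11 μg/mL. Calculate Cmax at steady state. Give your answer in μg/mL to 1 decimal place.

Over one 79-h interval, 79/23 ≈ 3.4348 half-lives elapse, leaving f ≈ 0.0925 of each dose.
Accumulation ratio R = 1/(1 − f) ≈ 1/0.9075 ≈ 1.1019.
Single-dose peak C₀ = D/Vd = 1053/192 ≈ 5.484 μg/mL.
Steady-state peak Cmax,ss = C₀·R ≈ 5.484 × 1.1019 ≈ 6.043 μg/mL.
Peak 6.0 μg/mL vs MTC 11 μg/mL: below toxic threshold.

6.0 μg/mL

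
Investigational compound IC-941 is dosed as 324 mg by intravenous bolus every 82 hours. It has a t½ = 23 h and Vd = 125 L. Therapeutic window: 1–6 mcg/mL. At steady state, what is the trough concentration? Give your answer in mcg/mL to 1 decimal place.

τ/t½ = 82/23 ≈ 3.5652, so fraction remaining f = (1/2)^(82/23) ≈ 0.0845.
Each bolus raises the concentration by D/Vd = 324/125 ≈ 2.592 mcg/mL.
Steady-state trough Cmin,ss = C₀·f/(1−f) ≈ 2.592 × 0.0845/0.9155 ≈ 0.239 mcg/mL.
Trough 0.2 mcg/mL vs MEC 1 mcg/mL: subtherapeutic.

0.2 mcg/mL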